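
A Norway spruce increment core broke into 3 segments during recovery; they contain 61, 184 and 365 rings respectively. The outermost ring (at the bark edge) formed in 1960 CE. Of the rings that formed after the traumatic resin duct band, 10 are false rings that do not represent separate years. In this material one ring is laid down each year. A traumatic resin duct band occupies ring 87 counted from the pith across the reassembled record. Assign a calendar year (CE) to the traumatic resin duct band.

Total rings = 61 + 184 + 365 = 610.
The traumatic resin duct band sits at ring 87 from the pith, so 610 − 87 = 523 rings formed after it.
Removing the 10 false rings leaves 523 − 10 = 513 true rings beyond the traumatic resin duct band.
1960 − 513 = 1447 CE.

1447 CE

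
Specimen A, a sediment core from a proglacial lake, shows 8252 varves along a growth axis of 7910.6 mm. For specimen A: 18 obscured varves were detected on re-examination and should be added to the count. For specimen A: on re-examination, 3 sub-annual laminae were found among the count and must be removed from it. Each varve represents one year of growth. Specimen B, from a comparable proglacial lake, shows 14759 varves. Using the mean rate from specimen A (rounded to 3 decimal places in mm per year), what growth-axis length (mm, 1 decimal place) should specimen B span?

14124.4 mm

Specimen A: correcting the raw count gives 8252 − 3 + 18 = 8267 true varves.
A: 7910.6 mm over 8267 years gives 7910.6 / 8267 ≈ 0.957 mm per year.
Length of B = 0.957 × 14759 = 14124.4 mm.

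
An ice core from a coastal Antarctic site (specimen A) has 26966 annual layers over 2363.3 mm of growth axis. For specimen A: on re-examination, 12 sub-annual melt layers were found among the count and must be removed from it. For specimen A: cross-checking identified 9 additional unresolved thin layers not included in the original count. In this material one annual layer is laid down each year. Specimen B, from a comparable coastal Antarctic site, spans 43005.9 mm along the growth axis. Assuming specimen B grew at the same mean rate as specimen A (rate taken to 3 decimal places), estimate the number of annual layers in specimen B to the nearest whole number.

488703 annual layers

Specimen A: correcting the raw count gives 26966 − 12 + 9 = 26963 true annual layers.
A: Mean rate = 2363.3 mm / 26963 years ≈ 0.088 mm per year.
For B, 43005.9 / 0.088 = 488703.41 years ≈ 488703 annual layers.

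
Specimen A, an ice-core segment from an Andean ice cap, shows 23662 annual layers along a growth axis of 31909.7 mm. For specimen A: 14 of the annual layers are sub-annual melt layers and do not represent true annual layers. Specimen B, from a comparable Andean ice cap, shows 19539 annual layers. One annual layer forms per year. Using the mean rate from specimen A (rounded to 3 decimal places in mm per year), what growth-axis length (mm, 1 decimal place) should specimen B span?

26358.1 mm

Specimen A: true annual layer count = 23662 − 14 = 23648.
A: 31909.7 mm over 23648 years gives 31909.7 / 23648 ≈ 1.349 mm per year.
B's length ≈ 1.349 × 19539 = 26358.1 mm.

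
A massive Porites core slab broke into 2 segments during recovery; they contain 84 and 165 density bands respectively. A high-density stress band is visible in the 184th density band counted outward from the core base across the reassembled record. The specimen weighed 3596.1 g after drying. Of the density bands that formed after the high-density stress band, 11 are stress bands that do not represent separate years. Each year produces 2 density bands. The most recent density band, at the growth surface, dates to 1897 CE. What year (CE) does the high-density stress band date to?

1870 CE

Total density bands = 84 + 165 = 249.
The high-density stress band sits at density band 184 from the core base, so 249 − 184 = 65 density bands formed after it.
65 − 11 false = 54 true density bands after the high-density stress band.
54 density bands at 2 per year is 54 / 2 = 27 years.
The density band at the growth surface is 1897 CE, so the high-density stress band dates to 1897 − 27 = 1870 CE.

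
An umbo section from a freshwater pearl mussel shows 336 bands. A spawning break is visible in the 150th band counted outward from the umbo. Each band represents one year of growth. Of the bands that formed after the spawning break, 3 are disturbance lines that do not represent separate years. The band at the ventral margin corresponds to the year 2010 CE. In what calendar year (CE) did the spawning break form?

The spawning break sits at band 150 from the umbo, so 336 − 150 = 186 bands formed after it.
186 − 3 false = 183 true bands after the spawning break.
Counting back 183 years from 2010 CE places the spawning break in 2010 − 183 = 1827 CE.

1827 CE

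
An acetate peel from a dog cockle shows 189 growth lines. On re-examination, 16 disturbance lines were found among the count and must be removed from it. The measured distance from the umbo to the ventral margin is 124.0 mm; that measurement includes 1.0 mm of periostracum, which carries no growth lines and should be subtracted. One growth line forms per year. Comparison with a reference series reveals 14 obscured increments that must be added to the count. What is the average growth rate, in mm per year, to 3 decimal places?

0.658 mm per year

Adjusted count: 189 − 16 + 14 = 187 growth lines.
The growth record spans 124.0 − 1.0 = 123.0 mm.
Mean rate = 123.0 mm / 187 years ≈ 0.658 mm per year.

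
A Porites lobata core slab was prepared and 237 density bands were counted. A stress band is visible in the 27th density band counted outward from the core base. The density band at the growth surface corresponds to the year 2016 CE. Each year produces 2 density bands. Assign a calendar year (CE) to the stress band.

237 − 27 = 210 density bands lie beyond the stress band toward the growth surface.
With 2 density bands per year, 210 / 2 = 105 years.
2016 − 105 = 1911 CE.

1911 CE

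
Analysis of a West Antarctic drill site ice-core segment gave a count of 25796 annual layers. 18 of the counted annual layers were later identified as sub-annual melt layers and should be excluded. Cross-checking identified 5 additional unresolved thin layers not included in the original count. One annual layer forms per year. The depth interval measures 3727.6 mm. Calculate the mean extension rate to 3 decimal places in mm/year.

0.145 mm/year

After corrections the count is 25796 − 18 + 5 = 25783 annual layers.
Extension rate ≈ 3727.6 / 25783 = 0.145 mm/year.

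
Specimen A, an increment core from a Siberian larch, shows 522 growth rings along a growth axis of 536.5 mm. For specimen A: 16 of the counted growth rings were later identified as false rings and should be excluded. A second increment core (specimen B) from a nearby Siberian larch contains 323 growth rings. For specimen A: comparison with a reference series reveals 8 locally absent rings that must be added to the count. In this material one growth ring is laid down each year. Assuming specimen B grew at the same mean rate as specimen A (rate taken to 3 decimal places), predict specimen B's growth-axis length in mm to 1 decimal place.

Specimen A: correcting the raw count gives 522 − 16 + 8 = 514 true growth rings.
A: Extension rate ≈ 536.5 / 514 = 1.044 mm/yr.
Length of B = 1.044 × 323 = 337.2 mm.

337.2 mm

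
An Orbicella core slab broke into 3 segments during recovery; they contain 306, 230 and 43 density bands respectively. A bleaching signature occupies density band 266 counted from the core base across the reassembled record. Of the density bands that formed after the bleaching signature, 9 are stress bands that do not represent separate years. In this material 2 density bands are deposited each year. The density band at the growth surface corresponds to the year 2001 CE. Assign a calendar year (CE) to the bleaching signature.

1849 CE

Total density bands = 306 + 230 + 43 = 579.
The bleaching signature sits at density band 266 from the core base, so 579 − 266 = 313 density bands formed after it.
Removing the 9 false density bands leaves 313 − 9 = 304 true density bands beyond the bleaching signature.
304 density bands at 2 per year is 304 / 2 = 152 years.
2001 − 152 = 1849 CE.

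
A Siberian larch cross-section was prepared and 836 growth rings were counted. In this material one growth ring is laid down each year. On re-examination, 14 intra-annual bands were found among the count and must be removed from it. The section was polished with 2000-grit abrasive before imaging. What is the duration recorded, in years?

Adjusted count: 836 − 14 = 822 growth rings.
At one growth ring per year, that is 822 years.

822 yr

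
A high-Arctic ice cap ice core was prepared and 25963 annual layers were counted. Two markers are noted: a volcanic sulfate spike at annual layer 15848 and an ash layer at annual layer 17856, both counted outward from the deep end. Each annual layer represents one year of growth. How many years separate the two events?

17856 − 15848 = 2008 annual layers lie between the two events.
One annual layer per year makes the interval 2008 years.

2008 yr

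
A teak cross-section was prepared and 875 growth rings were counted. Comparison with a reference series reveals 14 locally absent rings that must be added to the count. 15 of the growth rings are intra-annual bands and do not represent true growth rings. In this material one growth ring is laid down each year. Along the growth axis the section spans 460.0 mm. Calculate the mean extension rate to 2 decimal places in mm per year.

0.53 mm per year

Adjusted count: 875 − 15 + 14 = 874 growth rings.
460.0 mm over 874 years gives 460.0 / 874 ≈ 0.53 mm per year.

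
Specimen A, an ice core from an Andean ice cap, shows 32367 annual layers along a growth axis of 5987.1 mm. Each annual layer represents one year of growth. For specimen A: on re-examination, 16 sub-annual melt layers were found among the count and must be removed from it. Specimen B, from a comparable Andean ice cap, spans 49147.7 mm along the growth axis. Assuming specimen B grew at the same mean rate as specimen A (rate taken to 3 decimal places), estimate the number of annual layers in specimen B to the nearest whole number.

265663 annual layers

Specimen A: true annual layer count = 32367 − 16 = 32351.
A: Extension rate ≈ 5987.1 / 32351 = 0.185 mm/yr.
B spans 49147.7 / 0.185 = 265663.24 years ≈ 265663 annual layers.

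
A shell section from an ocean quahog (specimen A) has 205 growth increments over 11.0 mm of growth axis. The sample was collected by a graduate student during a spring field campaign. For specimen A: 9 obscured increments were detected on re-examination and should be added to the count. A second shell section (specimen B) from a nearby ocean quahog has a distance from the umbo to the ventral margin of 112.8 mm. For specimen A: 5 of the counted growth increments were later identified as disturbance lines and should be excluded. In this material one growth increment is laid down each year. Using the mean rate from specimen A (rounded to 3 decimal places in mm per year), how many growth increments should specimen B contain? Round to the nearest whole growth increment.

2128 growth increments

Specimen A: adjusted count: 205 − 5 + 9 = 209 growth increments.
A: 11.0 mm over 209 years gives 11.0 / 209 ≈ 0.053 mm per year.
For B, 112.8 / 0.053 = 2128.30 years ≈ 2128 growth increments.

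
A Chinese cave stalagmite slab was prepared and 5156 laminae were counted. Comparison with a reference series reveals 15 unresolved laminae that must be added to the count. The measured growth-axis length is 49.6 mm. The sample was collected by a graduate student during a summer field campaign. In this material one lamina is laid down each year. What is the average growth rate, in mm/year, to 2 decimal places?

After corrections the count is 5156 + 15 = 5171 laminae.
Extension rate ≈ 49.6 / 5171 = 0.01 mm/year.

0.01 mm/year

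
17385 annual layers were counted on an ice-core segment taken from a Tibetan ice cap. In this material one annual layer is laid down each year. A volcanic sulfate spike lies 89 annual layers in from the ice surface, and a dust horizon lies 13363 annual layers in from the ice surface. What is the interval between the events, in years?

13274 years

13363 − 89 = 13274 annual layers lie between the two events.
That is 13274 years at one annual layer per year.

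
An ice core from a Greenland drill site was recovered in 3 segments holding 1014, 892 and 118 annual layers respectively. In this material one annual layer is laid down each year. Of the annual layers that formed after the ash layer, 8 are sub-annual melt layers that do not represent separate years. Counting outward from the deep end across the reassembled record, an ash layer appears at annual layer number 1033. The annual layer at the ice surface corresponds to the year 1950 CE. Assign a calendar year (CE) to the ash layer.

967 CE

Total annual layers = 1014 + 892 + 118 = 2024.
2024 − 1033 = 991 annual layers lie beyond the ash layer toward the ice surface.
Excluding 8 false annual layers: 991 − 8 = 983.
Counting back 983 years from 1950 CE places the ash layer in 1950 − 983 = 967 CE.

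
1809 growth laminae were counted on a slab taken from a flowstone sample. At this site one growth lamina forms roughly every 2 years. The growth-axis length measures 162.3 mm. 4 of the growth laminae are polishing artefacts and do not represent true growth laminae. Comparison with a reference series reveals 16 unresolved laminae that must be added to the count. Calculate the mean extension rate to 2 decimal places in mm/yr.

After corrections the count is 1809 − 4 + 16 = 1821 growth laminae.
1821 growth laminae at 2 years each span 1821 × 2 = 3642 years.
Extension rate ≈ 162.3 / 3642 = 0.04 mm/yr.

0.04 mm/yr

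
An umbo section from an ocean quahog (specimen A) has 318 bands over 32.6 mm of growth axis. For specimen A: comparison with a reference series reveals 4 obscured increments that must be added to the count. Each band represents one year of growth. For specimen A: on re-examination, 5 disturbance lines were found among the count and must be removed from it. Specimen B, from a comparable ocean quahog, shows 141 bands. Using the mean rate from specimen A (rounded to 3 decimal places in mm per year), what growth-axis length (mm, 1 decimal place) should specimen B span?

Specimen A: after corrections the count is 318 − 5 + 4 = 317 bands.
A: Mean rate = 32.6 mm / 317 years ≈ 0.103 mm/yr.
B's length ≈ 0.103 × 141 = 14.5 mm.

14.5 mm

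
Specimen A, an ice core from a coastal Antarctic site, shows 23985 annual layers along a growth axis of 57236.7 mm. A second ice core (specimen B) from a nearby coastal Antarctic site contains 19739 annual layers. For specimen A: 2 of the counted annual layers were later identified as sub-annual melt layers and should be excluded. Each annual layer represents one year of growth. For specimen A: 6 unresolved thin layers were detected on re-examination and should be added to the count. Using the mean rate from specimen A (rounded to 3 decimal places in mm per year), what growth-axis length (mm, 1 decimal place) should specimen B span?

Specimen A: adjusted count: 23985 − 2 + 6 = 23989 annual layers.
A: Extension rate ≈ 57236.7 / 23989 = 2.386 mm/yr.
Length of B = 2.386 × 19739 = 47097.3 mm.

47097.3 mm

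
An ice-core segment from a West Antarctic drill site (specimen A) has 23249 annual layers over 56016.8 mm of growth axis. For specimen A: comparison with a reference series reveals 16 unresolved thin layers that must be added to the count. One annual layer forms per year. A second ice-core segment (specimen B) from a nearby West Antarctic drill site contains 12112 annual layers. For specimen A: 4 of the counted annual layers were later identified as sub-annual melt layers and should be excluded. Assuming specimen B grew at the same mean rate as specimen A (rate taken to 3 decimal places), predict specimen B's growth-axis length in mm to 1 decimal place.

29165.7 mm

Specimen A: after corrections the count is 23249 − 4 + 16 = 23261 annual layers.
A: Extension rate ≈ 56016.8 / 23261 = 2.408 mm per year.
Length of B = 2.408 × 12112 = 29165.7 mm.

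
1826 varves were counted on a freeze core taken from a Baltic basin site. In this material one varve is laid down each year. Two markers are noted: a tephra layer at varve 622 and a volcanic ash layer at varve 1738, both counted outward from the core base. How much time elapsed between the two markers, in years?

1116 years

The two markers are separated by 1738 − 622 = 1116 varves.
At one varve per year, 1116 years elapsed between them.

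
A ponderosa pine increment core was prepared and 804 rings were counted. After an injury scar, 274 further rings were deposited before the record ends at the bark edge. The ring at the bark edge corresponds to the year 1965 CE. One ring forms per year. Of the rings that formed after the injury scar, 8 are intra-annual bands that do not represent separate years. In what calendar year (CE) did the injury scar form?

1699 CE

274 rings post-date the injury scar.
274 − 8 false = 266 true rings after the injury scar.
Counting back 266 years from 1965 CE places the injury scar in 1965 − 266 = 1699 CE.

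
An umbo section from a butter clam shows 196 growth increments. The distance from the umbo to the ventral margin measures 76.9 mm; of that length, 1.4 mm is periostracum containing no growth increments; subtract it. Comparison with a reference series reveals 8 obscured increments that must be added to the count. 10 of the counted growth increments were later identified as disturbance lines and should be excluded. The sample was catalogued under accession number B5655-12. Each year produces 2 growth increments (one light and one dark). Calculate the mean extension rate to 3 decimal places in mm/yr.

True growth increment count = 196 − 10 + 8 = 194.
With 2 growth increments per year, 194 / 2 = 97 years.
The growth record spans 76.9 − 1.4 = 75.5 mm.
Mean rate = 75.5 mm / 97 years ≈ 0.778 mm/yr.

0.778 mm/yr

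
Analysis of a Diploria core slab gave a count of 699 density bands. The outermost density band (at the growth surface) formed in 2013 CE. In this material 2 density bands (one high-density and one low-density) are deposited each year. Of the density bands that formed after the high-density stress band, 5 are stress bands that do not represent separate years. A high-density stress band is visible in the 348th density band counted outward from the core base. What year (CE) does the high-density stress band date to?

1840 CE

Between density band 348 and the growth surface there are 699 − 348 = 351 density bands.
Excluding 5 false density bands: 351 − 5 = 346.
346 density bands at 2 per year is 346 / 2 = 173 years.
2013 − 173 = 1840 CE.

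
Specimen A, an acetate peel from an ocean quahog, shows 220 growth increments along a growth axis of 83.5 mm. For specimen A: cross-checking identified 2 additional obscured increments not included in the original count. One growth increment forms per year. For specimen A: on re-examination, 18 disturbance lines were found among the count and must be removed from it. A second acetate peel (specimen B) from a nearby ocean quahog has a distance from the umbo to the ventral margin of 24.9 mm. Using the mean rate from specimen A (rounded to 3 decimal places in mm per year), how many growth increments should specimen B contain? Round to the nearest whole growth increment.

61 growth increments

Specimen A: after corrections the count is 220 − 18 + 2 = 204 growth increments.
A: 83.5 mm over 204 years gives 83.5 / 204 ≈ 0.409 mm/year.
Specimen B: 24.9 mm / 0.409 mm per year = 60.88 years ≈ 61 growth increments.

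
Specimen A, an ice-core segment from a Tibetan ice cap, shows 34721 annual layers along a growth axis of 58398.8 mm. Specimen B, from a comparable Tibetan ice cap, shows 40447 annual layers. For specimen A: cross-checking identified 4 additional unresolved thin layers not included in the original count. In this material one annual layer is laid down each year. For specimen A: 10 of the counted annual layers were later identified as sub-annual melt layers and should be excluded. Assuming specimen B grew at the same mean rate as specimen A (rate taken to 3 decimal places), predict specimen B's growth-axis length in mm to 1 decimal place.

68031.9 mm

Specimen A: adjusted count: 34721 − 10 + 4 = 34715 annual layers.
A: Mean rate = 58398.8 mm / 34715 years ≈ 1.682 mm per year.
For B, 1.682 mm/year × 40447 years = 68031.9 mm.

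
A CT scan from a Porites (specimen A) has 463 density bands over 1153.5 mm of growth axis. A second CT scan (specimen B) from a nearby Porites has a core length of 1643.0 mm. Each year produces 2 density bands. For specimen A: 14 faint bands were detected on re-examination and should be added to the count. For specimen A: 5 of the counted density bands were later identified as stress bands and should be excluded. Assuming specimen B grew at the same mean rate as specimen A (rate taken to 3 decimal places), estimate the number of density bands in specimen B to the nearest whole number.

672 density bands

Specimen A: correcting the raw count gives 463 − 5 + 14 = 472 true density bands.
Specimen A: dividing by 2 density bands per year: 472 / 2 = 236 years.
A: Mean rate = 1153.5 mm / 236 years ≈ 4.888 mm per year.
Specimen B: 1643.0 mm / 4.888 mm per year = 336.13 years; at 2 density bands per year that is 336.13 × 2 ≈ 672 density bands.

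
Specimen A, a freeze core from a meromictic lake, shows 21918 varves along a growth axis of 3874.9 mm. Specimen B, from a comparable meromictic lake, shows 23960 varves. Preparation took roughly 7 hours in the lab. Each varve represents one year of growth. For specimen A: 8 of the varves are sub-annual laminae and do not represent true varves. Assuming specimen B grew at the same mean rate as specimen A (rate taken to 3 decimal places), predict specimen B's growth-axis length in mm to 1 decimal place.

Specimen A: true varve count = 21918 − 8 = 21910.
A: Mean rate = 3874.9 mm / 21910 years ≈ 0.177 mm/year.
For B, 0.177 mm/year × 23960 years = 4240.9 mm.

4240.9 mm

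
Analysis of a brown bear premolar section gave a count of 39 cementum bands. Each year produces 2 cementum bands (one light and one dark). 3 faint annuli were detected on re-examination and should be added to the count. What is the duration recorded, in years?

True cementum band count = 39 + 3 = 42.
With 2 cementum bands per year, 42 / 2 = 21 years.

21 years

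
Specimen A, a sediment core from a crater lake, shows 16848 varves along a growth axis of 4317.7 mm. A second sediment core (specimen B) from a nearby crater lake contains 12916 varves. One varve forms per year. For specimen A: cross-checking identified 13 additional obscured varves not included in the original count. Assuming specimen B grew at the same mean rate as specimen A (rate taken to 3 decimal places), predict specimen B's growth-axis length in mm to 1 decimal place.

3306.5 mm

Specimen A: correcting the raw count gives 16848 + 13 = 16861 true varves.
A: Extension rate ≈ 4317.7 / 16861 = 0.256 mm/year.
B's length ≈ 0.256 × 12916 = 3306.5 mm.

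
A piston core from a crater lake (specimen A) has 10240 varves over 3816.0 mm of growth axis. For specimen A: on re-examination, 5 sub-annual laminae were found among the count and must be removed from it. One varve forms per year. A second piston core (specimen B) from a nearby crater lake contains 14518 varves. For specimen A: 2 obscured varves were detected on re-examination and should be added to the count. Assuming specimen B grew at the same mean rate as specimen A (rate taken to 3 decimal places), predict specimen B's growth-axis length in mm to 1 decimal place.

Specimen A: true varve count = 10240 − 5 + 2 = 10237.
A: Extension rate ≈ 3816.0 / 10237 = 0.373 mm/yr.
Length of B = 0.373 × 14518 = 5415.2 mm.

5415.2 mm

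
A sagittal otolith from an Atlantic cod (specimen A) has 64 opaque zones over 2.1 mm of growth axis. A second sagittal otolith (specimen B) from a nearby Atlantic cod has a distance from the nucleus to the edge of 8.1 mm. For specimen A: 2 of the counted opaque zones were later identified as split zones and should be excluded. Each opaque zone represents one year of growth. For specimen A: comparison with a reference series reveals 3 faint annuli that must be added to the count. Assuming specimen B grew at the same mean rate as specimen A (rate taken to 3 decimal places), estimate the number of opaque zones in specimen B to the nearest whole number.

253 opaque zones

Specimen A: adjusted count: 64 − 2 + 3 = 65 opaque zones.
A: 2.1 mm over 65 years gives 2.1 / 65 ≈ 0.032 mm/year.
For B, 8.1 / 0.032 = 253.12 years ≈ 253 opaque zones.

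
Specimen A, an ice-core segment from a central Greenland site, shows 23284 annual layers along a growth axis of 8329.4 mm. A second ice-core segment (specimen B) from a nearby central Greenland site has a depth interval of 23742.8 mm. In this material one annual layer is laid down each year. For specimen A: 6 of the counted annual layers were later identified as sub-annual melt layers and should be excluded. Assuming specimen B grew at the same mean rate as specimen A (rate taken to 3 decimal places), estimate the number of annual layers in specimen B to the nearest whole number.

66321 annual layers

Specimen A: true annual layer count = 23284 − 6 = 23278.
A: 8329.4 mm over 23278 years gives 8329.4 / 23278 ≈ 0.358 mm/year.
For B, 23742.8 / 0.358 = 66320.67 years ≈ 66321 annual layers.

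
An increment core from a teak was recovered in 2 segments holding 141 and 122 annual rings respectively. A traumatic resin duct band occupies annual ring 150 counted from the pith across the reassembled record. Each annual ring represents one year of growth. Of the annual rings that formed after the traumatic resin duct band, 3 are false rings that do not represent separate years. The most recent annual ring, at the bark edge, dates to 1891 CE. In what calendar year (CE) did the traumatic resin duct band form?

Total annual rings = 141 + 122 = 263.
Between annual ring 150 and the bark edge there are 263 − 150 = 113 annual rings.
Removing the 3 false annual rings leaves 113 − 3 = 110 true annual rings beyond the traumatic resin duct band.
Counting back 110 years from 1891 CE places the traumatic resin duct band in 1891 − 110 = 1781 CE.

1781 CE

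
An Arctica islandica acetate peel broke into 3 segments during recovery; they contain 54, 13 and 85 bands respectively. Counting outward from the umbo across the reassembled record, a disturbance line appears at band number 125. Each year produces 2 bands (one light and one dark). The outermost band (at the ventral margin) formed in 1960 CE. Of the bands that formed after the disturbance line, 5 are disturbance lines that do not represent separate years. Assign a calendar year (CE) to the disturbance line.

1949 CE

Total bands = 54 + 13 + 85 = 152.
152 − 125 = 27 bands lie beyond the disturbance line toward the ventral margin.
Excluding 5 false bands: 27 − 5 = 22.
With 2 bands per year, 22 / 2 = 11 years.
Counting back 11 years from 1960 CE places the disturbance line in 1960 − 11 = 1949 CE.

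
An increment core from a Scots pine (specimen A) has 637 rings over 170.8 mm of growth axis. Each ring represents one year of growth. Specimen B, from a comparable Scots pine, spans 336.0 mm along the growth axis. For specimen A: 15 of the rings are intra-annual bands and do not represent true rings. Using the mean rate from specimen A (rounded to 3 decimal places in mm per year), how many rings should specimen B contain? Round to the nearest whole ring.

1222 rings

Specimen A: true ring count = 637 − 15 = 622.
A: Extension rate ≈ 170.8 / 622 = 0.275 mm/year.
B spans 336.0 / 0.275 = 1221.82 years ≈ 1222 rings.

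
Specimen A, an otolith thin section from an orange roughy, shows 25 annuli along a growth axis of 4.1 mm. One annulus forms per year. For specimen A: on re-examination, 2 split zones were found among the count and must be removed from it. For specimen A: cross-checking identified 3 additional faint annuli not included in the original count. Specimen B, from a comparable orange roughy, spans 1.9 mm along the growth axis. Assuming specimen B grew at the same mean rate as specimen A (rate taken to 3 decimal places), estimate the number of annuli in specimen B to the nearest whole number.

12 annuli

Specimen A: after corrections the count is 25 − 2 + 3 = 26 annuli.
A: Mean rate = 4.1 mm / 26 years ≈ 0.158 mm/year.
B spans 1.9 / 0.158 = 12.03 years ≈ 12 annuli.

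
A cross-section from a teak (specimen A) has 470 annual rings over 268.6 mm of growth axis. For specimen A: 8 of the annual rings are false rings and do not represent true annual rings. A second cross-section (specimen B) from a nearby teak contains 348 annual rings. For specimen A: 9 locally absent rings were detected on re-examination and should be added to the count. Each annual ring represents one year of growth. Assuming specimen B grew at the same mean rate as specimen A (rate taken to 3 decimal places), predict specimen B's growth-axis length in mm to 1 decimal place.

Specimen A: adjusted count: 470 − 8 + 9 = 471 annual rings.
A: Mean rate = 268.6 mm / 471 years ≈ 0.570 mm per year.
B's length ≈ 0.570 × 348 = 198.4 mm.

198.4 mm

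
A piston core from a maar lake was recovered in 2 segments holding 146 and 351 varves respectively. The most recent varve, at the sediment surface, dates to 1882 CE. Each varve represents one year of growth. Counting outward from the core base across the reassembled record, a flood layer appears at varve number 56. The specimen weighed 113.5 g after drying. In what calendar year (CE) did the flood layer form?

1441 CE

Total varves = 146 + 351 = 497.
Between varve 56 and the sediment surface there are 497 − 56 = 441 varves.
Counting back 441 years from 1882 CE places the flood layer in 1882 − 441 = 1441 CE.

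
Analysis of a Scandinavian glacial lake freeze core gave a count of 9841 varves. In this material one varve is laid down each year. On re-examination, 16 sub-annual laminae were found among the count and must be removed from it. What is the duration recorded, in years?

9825 yr

After corrections the count is 9841 − 16 = 9825 varves.
With a one-to-one varve periodicity this is 9825 years.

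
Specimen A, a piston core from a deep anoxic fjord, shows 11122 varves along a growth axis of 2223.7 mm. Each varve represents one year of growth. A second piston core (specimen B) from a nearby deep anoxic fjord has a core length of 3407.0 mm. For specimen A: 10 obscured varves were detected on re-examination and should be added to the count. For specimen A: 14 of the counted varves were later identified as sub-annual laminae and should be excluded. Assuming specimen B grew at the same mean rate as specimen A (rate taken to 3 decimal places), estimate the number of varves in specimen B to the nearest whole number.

17035 varves

Specimen A: after corrections the count is 11122 − 14 + 10 = 11118 varves.
A: Mean rate = 2223.7 mm / 11118 years ≈ 0.200 mm per year.
Specimen B: 3407.0 mm / 0.200 mm per year = 17035.00 years ≈ 17035 varves.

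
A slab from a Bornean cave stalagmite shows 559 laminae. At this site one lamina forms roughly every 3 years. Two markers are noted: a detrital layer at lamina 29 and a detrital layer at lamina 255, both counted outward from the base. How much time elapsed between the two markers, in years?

678 years

Separation: 255 − 29 = 226 laminae.
At 3 years per lamina, 226 × 3 = 678 years.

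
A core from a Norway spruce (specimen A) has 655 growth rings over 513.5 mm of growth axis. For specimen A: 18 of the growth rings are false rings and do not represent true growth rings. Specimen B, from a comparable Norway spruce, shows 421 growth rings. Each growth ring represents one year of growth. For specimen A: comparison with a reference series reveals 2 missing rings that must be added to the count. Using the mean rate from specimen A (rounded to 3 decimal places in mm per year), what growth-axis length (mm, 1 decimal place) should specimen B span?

Specimen A: after corrections the count is 655 − 18 + 2 = 639 growth rings.
A: 513.5 mm over 639 years gives 513.5 / 639 ≈ 0.804 mm per year.
B's length ≈ 0.804 × 421 = 338.5 mm.

338.5 mm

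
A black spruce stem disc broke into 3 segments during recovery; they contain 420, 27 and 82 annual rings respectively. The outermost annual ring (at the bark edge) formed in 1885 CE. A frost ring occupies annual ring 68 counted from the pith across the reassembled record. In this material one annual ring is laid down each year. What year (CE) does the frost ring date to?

Total annual rings = 420 + 27 + 82 = 529.
Between annual ring 68 and the bark edge there are 529 − 68 = 461 annual rings.
1885 − 461 = 1424 CE.

1424 CE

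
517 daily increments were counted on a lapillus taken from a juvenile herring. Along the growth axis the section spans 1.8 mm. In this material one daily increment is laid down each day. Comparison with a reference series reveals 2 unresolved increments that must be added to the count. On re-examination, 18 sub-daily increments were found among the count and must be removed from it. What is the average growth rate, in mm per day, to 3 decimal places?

0.004 mm per day

True daily increment count = 517 − 18 + 2 = 501.
Mean rate = 1.8 mm / 501 days ≈ 0.004 mm per day.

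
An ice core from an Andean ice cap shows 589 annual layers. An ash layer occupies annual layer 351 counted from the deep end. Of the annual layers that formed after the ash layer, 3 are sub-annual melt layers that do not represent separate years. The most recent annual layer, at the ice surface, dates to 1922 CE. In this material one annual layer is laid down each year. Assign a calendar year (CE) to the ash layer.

1687 CE

The ash layer sits at annual layer 351 from the deep end, so 589 − 351 = 238 annual layers formed after it.
238 − 3 false = 235 true annual layers after the ash layer.
Counting back 235 years from 1922 CE places the ash layer in 1922 − 235 = 1687 CE.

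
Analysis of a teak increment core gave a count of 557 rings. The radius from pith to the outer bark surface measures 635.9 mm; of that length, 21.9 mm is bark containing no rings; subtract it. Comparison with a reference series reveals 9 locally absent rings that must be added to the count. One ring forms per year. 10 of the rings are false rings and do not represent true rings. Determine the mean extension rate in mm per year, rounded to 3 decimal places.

Correcting the raw count gives 557 − 10 + 9 = 556 true rings.
Net length = 635.9 − 21.9 = 614.0 mm.
Extension rate ≈ 614.0 / 556 = 1.104 mm per year.

1.104 mm per year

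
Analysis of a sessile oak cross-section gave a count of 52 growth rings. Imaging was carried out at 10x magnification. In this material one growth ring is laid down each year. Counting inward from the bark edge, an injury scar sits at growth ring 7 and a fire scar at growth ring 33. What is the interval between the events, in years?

33 − 7 = 26 growth rings lie between the two events.
At one growth ring per year, 26 years elapsed between them.

26 yr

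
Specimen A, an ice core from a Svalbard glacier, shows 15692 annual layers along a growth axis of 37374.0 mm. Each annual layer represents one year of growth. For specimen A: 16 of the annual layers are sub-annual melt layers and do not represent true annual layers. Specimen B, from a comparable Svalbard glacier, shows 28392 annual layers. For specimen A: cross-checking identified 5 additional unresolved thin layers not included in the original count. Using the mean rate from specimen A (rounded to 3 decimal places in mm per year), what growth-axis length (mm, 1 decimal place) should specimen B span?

67658.1 mm

Specimen A: correcting the raw count gives 15692 − 16 + 5 = 15681 true annual layers.
A: 37374.0 mm over 15681 years gives 37374.0 / 15681 ≈ 2.383 mm/yr.
B's length ≈ 2.383 × 28392 = 67658.1 mm.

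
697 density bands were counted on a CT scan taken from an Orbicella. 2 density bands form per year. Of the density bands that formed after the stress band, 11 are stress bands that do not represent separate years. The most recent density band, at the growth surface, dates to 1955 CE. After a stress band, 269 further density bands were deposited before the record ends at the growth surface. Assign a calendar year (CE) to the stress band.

269 density bands post-date the stress band.
269 − 11 false = 258 true density bands after the stress band.
258 density bands at 2 per year is 258 / 2 = 129 years.
The density band at the growth surface is 1955 CE, so the stress band dates to 1955 − 129 = 1826 CE.

1826 CE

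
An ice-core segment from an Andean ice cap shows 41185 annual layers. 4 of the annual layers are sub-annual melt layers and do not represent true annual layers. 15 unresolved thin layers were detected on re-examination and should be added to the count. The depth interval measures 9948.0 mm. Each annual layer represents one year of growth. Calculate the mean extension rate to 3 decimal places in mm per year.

0.241 mm per year

After corrections the count is 41185 − 4 + 15 = 41196 annual layers.
Mean rate = 9948.0 mm / 41196 years ≈ 0.241 mm per year.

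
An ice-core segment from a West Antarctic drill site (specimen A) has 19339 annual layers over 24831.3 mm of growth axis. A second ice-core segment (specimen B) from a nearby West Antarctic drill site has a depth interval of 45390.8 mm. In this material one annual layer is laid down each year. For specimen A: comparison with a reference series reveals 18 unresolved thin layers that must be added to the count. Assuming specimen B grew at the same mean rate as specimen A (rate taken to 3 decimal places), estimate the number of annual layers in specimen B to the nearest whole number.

Specimen A: true annual layer count = 19339 + 18 = 19357.
A: Mean rate = 24831.3 mm / 19357 years ≈ 1.283 mm/year.
Specimen B: 45390.8 mm / 1.283 mm per year = 35378.64 years ≈ 35379 annual layers.

35379 annual layers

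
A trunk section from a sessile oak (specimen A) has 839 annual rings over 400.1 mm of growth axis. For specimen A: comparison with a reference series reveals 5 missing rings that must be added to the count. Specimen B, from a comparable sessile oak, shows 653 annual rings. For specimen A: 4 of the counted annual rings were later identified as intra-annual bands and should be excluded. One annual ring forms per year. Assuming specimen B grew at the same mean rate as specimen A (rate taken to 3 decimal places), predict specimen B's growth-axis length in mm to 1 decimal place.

310.8 mm

Specimen A: correcting the raw count gives 839 − 4 + 5 = 840 true annual rings.
A: Extension rate ≈ 400.1 / 840 = 0.476 mm/year.
For B, 0.476 mm/year × 653 years = 310.8 mm.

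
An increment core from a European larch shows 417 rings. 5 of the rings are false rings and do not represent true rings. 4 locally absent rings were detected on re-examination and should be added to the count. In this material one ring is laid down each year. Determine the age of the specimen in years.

Correcting the raw count gives 417 − 5 + 4 = 416 true rings.
With a one-to-one ring periodicity this is 416 years.

416 years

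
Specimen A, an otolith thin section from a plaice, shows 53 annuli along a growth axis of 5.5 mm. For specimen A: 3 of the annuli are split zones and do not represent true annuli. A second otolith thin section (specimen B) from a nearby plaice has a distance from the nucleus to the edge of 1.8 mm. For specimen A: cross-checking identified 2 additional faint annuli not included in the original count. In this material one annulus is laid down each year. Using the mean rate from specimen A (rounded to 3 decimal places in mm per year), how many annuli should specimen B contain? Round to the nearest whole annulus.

17 annuli

Specimen A: correcting the raw count gives 53 − 3 + 2 = 52 true annuli.
A: 5.5 mm over 52 years gives 5.5 / 52 ≈ 0.106 mm/yr.
B spans 1.8 / 0.106 = 16.98 years ≈ 17 annuli.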